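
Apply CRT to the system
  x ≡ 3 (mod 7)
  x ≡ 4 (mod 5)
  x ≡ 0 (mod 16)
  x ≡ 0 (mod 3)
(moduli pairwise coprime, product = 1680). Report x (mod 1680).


Product of moduli M = 7 · 5 · 16 · 3 = 1680.
Merge one congruence at a time:
  Start: x ≡ 3 (mod 7).
  Combine with x ≡ 4 (mod 5); new modulus lcm = 35.
    Write x = 3 + 7·t and substitute into x ≡ 4 (mod 5): 7·t ≡ 4 − 3 = 1 (mod 5).
    Reduce coefficients mod 5: 2·t ≡ 1 (mod 5).
    The inverse of 2 mod 5 is 3 (since 2·3 = 6 = 1·5 + 1), so t ≡ 3·1 = 3 ≡ 3 (mod 5).
    Then x = 3 + 7·3 = 24, valid modulo lcm(7, 5) = 35: x ≡ 24 (mod 35).
  Combine with x ≡ 0 (mod 16); new modulus lcm = 560.
    Write x = 24 + 35·t and substitute into x ≡ 0 (mod 16): 35·t ≡ 0 − 24 = -24 (mod 16).
    Reduce coefficients mod 16: 3·t ≡ 8 (mod 16).
    The inverse of 3 mod 16 is 11 (since 3·11 = 33 = 2·16 + 1), so t ≡ 11·8 = 88 ≡ 8 (mod 16).
    Then x = 24 + 35·8 = 304, valid modulo lcm(35, 16) = 560: x ≡ 304 (mod 560).
  Combine with x ≡ 0 (mod 3); new modulus lcm = 1680.
    Write x = 304 + 560·t and substitute into x ≡ 0 (mod 3): 560·t ≡ 0 − 304 = -304 (mod 3).
    Reduce coefficients mod 3: 2·t ≡ 2 (mod 3).
    The inverse of 2 mod 3 is 2 (since 2·2 = 4 = 1·3 + 1), so t ≡ 2·2 = 4 ≡ 1 (mod 3).
    Then x = 304 + 560·1 = 864, valid modulo lcm(560, 3) = 1680: x ≡ 864 (mod 1680).
Verify against each original: 864 mod 7 = 3, 864 mod 5 = 4, 864 mod 16 = 0, 864 mod 3 = 0.

x ≡ 864 (mod 1680).


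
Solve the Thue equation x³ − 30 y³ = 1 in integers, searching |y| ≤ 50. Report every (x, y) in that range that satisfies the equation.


The equation is x³ - 30y³ = 1. For fixed y, x³ = 30·y³ + 1, so a solution requires the RHS to be a perfect cube.
Strategy: iterate y from -50 to 50, compute RHS = 30·y³ + 1, and check whether it is a (positive or negative) perfect cube.
Check small values of y:
  y = 0: RHS = 1 = (1)³ ⇒ x = 1 works.
  y = 1: RHS = 31 is not a perfect cube.
  y = -1: RHS = -29 is not a perfect cube.
  y = 2: RHS = 241 is not a perfect cube.
  y = -2: RHS = -239 is not a perfect cube.
  y = 3: RHS = 811 is not a perfect cube.
  y = -3: RHS = -809 is not a perfect cube.
Continuing the search up to |y| = 50 finds no further solutions beyond those listed.
Collected solutions: (1, 0).

Solutions (with |y| ≤ 50): (1, 0).


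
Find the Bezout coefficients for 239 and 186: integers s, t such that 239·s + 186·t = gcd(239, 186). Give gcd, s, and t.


Euclidean algorithm on (239, 186) — divide until remainder is 0:
  239 = 1 · 186 + 53
  186 = 3 · 53 + 27
  53 = 1 · 27 + 26
  27 = 1 · 26 + 1
  26 = 26 · 1 + 0
gcd(239, 186) = 1.
Track Bezout coefficients alongside the remainders: start with r₀ = 239 = a·1 + b·0 (s = 1, t = 0) and r₁ = 186 = a·0 + b·1 (s = 0, t = 1); each new remainder r_{k+1} = r_{k-1} − q_k·r_k inherits s_{k+1} = s_{k-1} − q_k·s_k, t_{k+1} = t_{k-1} − q_k·t_k, so r_k = a·s_k + b·t_k at every step:
  q = 1: r = 53, s = 1 − 1·0 = 1, t = 0 − 1·1 = -1  (check: 239·1 + 186·(-1) = 53)
  q = 3: r = 27, s = 0 − 3·1 = -3, t = 1 − 3·(-1) = 4  (check: 239·(-3) + 186·4 = 27)
  q = 1: r = 26, s = 1 − 1·(-3) = 4, t = -1 − 1·4 = -5  (check: 239·4 + 186·(-5) = 26)
  q = 1: r = 1, s = -3 − 1·4 = -7, t = 4 − 1·(-5) = 9  (check: 239·(-7) + 186·9 = 1)
The row with r = 1 (the gcd) gives the Bezout coefficients s = -7, t = 9.
Result: 239 · (-7) + 186 · (9) = 1.

gcd(239, 186) = 1; s = -7, t = 9 (check: 239·(-7) + 186·9 = 1).


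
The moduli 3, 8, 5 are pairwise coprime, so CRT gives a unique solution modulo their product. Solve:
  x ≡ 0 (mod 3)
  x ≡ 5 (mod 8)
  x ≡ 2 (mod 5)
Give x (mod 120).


Moduli 3, 8, 5 are pairwise coprime; by CRT there is a unique solution modulo M = 3 · 8 · 5 = 120.
Solve pairwise, accumulating the modulus:
  Start with x ≡ 0 (mod 3).
  Combine with x ≡ 5 (mod 8): since gcd(3, 8) = 1, we get a unique residue mod 24.
    Write x = 0 + 3·t and substitute into x ≡ 5 (mod 8): 3·t ≡ 5 − 0 = 5 (mod 8).
    The inverse of 3 mod 8 is 3 (since 3·3 = 9 = 1·8 + 1), so t ≡ 3·5 = 15 ≡ 7 (mod 8).
    Then x = 0 + 3·7 = 21, valid modulo lcm(3, 8) = 24: x ≡ 21 (mod 24).
  Combine with x ≡ 2 (mod 5): since gcd(24, 5) = 1, we get a unique residue mod 120.
    Write x = 21 + 24·t and substitute into x ≡ 2 (mod 5): 24·t ≡ 2 − 21 = -19 (mod 5).
    Reduce coefficients mod 5: 4·t ≡ 1 (mod 5).
    The inverse of 4 mod 5 is 4 (since 4·4 = 16 = 3·5 + 1), so t ≡ 4·1 = 4 ≡ 4 (mod 5).
    Then x = 21 + 24·4 = 117, valid modulo lcm(24, 5) = 120: x ≡ 117 (mod 120).
Verify: 117 mod 3 = 0 ✓, 117 mod 8 = 5 ✓, 117 mod 5 = 2 ✓.

x ≡ 117 (mod 120).


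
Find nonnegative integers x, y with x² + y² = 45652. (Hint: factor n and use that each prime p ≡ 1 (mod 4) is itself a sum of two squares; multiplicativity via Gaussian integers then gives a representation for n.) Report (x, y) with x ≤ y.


Step 1: Factor n = 45652 = 2^2 · 101 · 113.
Step 2: Check the mod-4 condition on each prime factor: 2 = 2 (special); 101 ≡ 1 (mod 4), exponent 1; 113 ≡ 1 (mod 4), exponent 1.
All primes ≡ 3 (mod 4) appear to even exponent (or don't appear), so by the two-squares theorem n IS expressible as a sum of two squares.
Step 3: Build a representation. Group n = k² · m with k = 2 and m = 101 · 113 = 11413 (a product of primes ≡ 1 (mod 4)); a representation of m scales to one of n via (k·x)² + (k·y)² = k²(x² + y²). Each prime p ≡ 1 (mod 4) is itself a sum of two squares; find a² by testing p − a² for a perfect square:
  101: 101 − 1² = 100 = 10² ⇒ 101 = 1² + 10².
  113: 113 − 1² = 112, 113 − 2² = 109, 113 − 3² = 104, 113 − 4² = 97, 113 − 5² = 88, 113 − 6² = 77, 113 − 7² = 64 = 8² ⇒ 113 = 7² + 8².
  Combine using the Brahmagupta–Fibonacci identity (a² + b²)(c² + d²) = (ac − bd)² + (ad + bc)² = (ac + bd)² + (ad − bc)²:
  101 · 113 = 11413: from (1² + 10²)(7² + 8²), take (1·7 − 10·8, 1·8 + 10·7) = (7 − 80, 8 + 70) = (-73, 78); dropping signs (only squares matter) gives (73, 78); check 73² + 78² = 5329 + 6084 = 11413 ✓.
  Scale by k = 2: (2·73, 2·78) = (146, 156).
Step 4: Order so x ≤ y and verify: 146² + 156² = 21316 + 24336 = 45652 = n. ✓

n = 45652 = 146² + 156² (one valid representation with x ≤ y).


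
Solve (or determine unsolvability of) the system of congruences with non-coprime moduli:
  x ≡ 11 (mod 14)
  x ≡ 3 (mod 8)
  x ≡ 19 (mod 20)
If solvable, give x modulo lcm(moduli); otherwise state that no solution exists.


Moduli 14, 8, 20 are not pairwise coprime, so CRT works modulo lcm(m_i) when all pairwise compatibility conditions hold.
Pairwise compatibility: gcd(m_i, m_j) must divide a_i - a_j for every pair.
Merge one congruence at a time:
  Start: x ≡ 11 (mod 14).
  Combine with x ≡ 3 (mod 8): gcd(14, 8) = 2; 3 - 11 = -8, which IS divisible by 2, so compatible.
    Write x = 11 + 14·t and substitute into x ≡ 3 (mod 8): 14·t ≡ 3 − 11 = -8 (mod 8).
    Divide the congruence (and modulus) by g = 2: 7·t ≡ -4 (mod 4).
    Reduce coefficients mod 4: 3·t ≡ 0 (mod 4).
    The inverse of 3 mod 4 is 3 (since 3·3 = 9 = 2·4 + 1), so t ≡ 3·0 = 0 ≡ 0 (mod 4).
    Then x = 11 + 14·0 = 11, valid modulo lcm(14, 8) = 56: x ≡ 11 (mod 56).
  Combine with x ≡ 19 (mod 20): gcd(56, 20) = 4; 19 - 11 = 8, which IS divisible by 4, so compatible.
    Write x = 11 + 56·t and substitute into x ≡ 19 (mod 20): 56·t ≡ 19 − 11 = 8 (mod 20).
    Divide the congruence (and modulus) by g = 4: 14·t ≡ 2 (mod 5).
    Reduce coefficients mod 5: 4·t ≡ 2 (mod 5).
    The inverse of 4 mod 5 is 4 (since 4·4 = 16 = 3·5 + 1), so t ≡ 4·2 = 8 ≡ 3 (mod 5).
    Then x = 11 + 56·3 = 179, valid modulo lcm(56, 20) = 280: x ≡ 179 (mod 280).
Verify: 179 mod 14 = 11, 179 mod 8 = 3, 179 mod 20 = 19.

x ≡ 179 (mod 280).


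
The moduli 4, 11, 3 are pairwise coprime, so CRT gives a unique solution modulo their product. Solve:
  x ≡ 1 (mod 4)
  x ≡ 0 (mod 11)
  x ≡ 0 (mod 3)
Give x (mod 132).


Moduli 4, 11, 3 are pairwise coprime; by CRT there is a unique solution modulo M = 4 · 11 · 3 = 132.
Solve pairwise, accumulating the modulus:
  Start with x ≡ 1 (mod 4).
  Combine with x ≡ 0 (mod 11): since gcd(4, 11) = 1, we get a unique residue mod 44.
    Write x = 1 + 4·t and substitute into x ≡ 0 (mod 11): 4·t ≡ 0 − 1 = -1 (mod 11).
    Reduce coefficients mod 11: 4·t ≡ 10 (mod 11).
    The inverse of 4 mod 11 is 3 (since 4·3 = 12 = 1·11 + 1), so t ≡ 3·10 = 30 ≡ 8 (mod 11).
    Then x = 1 + 4·8 = 33, valid modulo lcm(4, 11) = 44: x ≡ 33 (mod 44).
  Combine with x ≡ 0 (mod 3): since gcd(44, 3) = 1, we get a unique residue mod 132.
    Write x = 33 + 44·t and substitute into x ≡ 0 (mod 3): 44·t ≡ 0 − 33 = -33 (mod 3).
    Reduce coefficients mod 3: 2·t ≡ 0 (mod 3).
    The inverse of 2 mod 3 is 2 (since 2·2 = 4 = 1·3 + 1), so t ≡ 2·0 = 0 ≡ 0 (mod 3).
    Then x = 33 + 44·0 = 33, valid modulo lcm(44, 3) = 132: x ≡ 33 (mod 132).
Verify: 33 mod 4 = 1 ✓, 33 mod 11 = 0 ✓, 33 mod 3 = 0 ✓.

x ≡ 33 (mod 132).


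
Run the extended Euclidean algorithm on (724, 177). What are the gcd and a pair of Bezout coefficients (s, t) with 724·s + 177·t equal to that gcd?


Euclidean algorithm on (724, 177) — divide until remainder is 0:
  724 = 4 · 177 + 16
  177 = 11 · 16 + 1
  16 = 16 · 1 + 0
gcd(724, 177) = 1.
Track Bezout coefficients alongside the remainders: start with r₀ = 724 = a·1 + b·0 (s = 1, t = 0) and r₁ = 177 = a·0 + b·1 (s = 0, t = 1); each new remainder r_{k+1} = r_{k-1} − q_k·r_k inherits s_{k+1} = s_{k-1} − q_k·s_k, t_{k+1} = t_{k-1} − q_k·t_k, so r_k = a·s_k + b·t_k at every step:
  q = 4: r = 16, s = 1 − 4·0 = 1, t = 0 − 4·1 = -4  (check: 724·1 + 177·(-4) = 16)
  q = 11: r = 1, s = 0 − 11·1 = -11, t = 1 − 11·(-4) = 45  (check: 724·(-11) + 177·45 = 1)
The row with r = 1 (the gcd) gives the Bezout coefficients s = -11, t = 45.
Result: 724 · (-11) + 177 · (45) = 1.

gcd(724, 177) = 1; s = -11, t = 45 (check: 724·(-11) + 177·45 = 1).


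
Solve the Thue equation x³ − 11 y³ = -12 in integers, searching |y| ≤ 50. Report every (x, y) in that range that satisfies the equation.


The equation is x³ - 11y³ = -12. For fixed y, x³ = 11·y³ − 12, so a solution requires the RHS to be a perfect cube.
Strategy: iterate y from -50 to 50, compute RHS = 11·y³ − 12, and check whether it is a (positive or negative) perfect cube.
Check small values of y:
  y = 0: RHS = -12 is not a perfect cube.
  y = 1: RHS = -1 = (-1)³ ⇒ x = -1 works.
  y = -1: RHS = -23 is not a perfect cube.
  y = 2: RHS = 76 is not a perfect cube.
  y = -2: RHS = -100 is not a perfect cube.
  y = 3: RHS = 285 is not a perfect cube.
  y = -3: RHS = -309 is not a perfect cube.
Continuing the search up to |y| = 50 finds no further solutions beyond those listed.
Collected solutions: (-1, 1).

Solutions (with |y| ≤ 50): (-1, 1).


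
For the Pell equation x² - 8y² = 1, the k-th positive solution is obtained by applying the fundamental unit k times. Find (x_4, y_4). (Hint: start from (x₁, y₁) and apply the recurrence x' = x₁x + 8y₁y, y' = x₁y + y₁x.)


Step 1: Find the fundamental solution (x₁, y₁) of x² - 8y² = 1.
  Expand √8 as a continued fraction. a₀ = ⌊√8⌋ = 2; iterate m_{k+1} = d_k·a_k − m_k, d_{k+1} = (8 − m_{k+1}²)/d_k, a_{k+1} = ⌊(a₀ + m_{k+1})/d_{k+1}⌋ (starting m₀ = 0, d₀ = 1), with convergents p_k = a_k·p_{k-1} + p_{k-2}, q_k = a_k·q_{k-1} + q_{k-2} (p₋₁ = 1, q₋₁ = 0):
  k = 0: a₀ = 2; p₀/q₀ = 2/1; p₀² − 8·q₀² = 4 − 8 = -4.
  k = 1: m = 2, d = 4, a = ⌊(2 + 2)/4⌋ = 1; p/q = (1·2 + 1)/(1·1 + 0) = 3/1; p² − 8·q² = 9 − 8 = 1.
  The first convergent with p² − 8·q² = 1 gives the fundamental solution (x₁, y₁) = (3, 1).
Step 2: Apply the recurrence (x_{n+1}, y_{n+1}) = (x₁x_n + 8y₁y_n, x₁y_n + y₁x_n) repeatedly.
  From (x_1, y_1) = (3, 1): x_2 = 3·3 + 8·1·1 = 17; y_2 = 3·1 + 1·3 = 6.
  From (x_2, y_2) = (17, 6): x_3 = 3·17 + 8·1·6 = 99; y_3 = 3·6 + 1·17 = 35.
  From (x_3, y_3) = (99, 35): x_4 = 3·99 + 8·1·35 = 577; y_4 = 3·35 + 1·99 = 204.
Step 3: Verify x_4² - 8·y_4² = 332929 - 332928 = 1 (should be 1). ✓

(x_1, y_1) = (3, 1); (x_4, y_4) = (577, 204).


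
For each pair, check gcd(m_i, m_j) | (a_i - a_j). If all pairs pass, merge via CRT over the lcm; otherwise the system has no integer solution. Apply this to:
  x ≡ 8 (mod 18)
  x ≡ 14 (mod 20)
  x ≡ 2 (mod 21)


Moduli 18, 20, 21 are not pairwise coprime, so CRT works modulo lcm(m_i) when all pairwise compatibility conditions hold.
Pairwise compatibility: gcd(m_i, m_j) must divide a_i - a_j for every pair.
Merge one congruence at a time:
  Start: x ≡ 8 (mod 18).
  Combine with x ≡ 14 (mod 20): gcd(18, 20) = 2; 14 - 8 = 6, which IS divisible by 2, so compatible.
    Write x = 8 + 18·t and substitute into x ≡ 14 (mod 20): 18·t ≡ 14 − 8 = 6 (mod 20).
    Divide the congruence (and modulus) by g = 2: 9·t ≡ 3 (mod 10).
    The inverse of 9 mod 10 is 9 (since 9·9 = 81 = 8·10 + 1), so t ≡ 9·3 = 27 ≡ 7 (mod 10).
    Then x = 8 + 18·7 = 134, valid modulo lcm(18, 20) = 180: x ≡ 134 (mod 180).
  Combine with x ≡ 2 (mod 21): gcd(180, 21) = 3; 2 - 134 = -132, which IS divisible by 3, so compatible.
    Write x = 134 + 180·t and substitute into x ≡ 2 (mod 21): 180·t ≡ 2 − 134 = -132 (mod 21).
    Divide the congruence (and modulus) by g = 3: 60·t ≡ -44 (mod 7).
    Reduce coefficients mod 7: 4·t ≡ 5 (mod 7).
    The inverse of 4 mod 7 is 2 (since 4·2 = 8 = 1·7 + 1), so t ≡ 2·5 = 10 ≡ 3 (mod 7).
    Then x = 134 + 180·3 = 674, valid modulo lcm(180, 21) = 1260: x ≡ 674 (mod 1260).
Verify: 674 mod 18 = 8, 674 mod 20 = 14, 674 mod 21 = 2.

x ≡ 674 (mod 1260).


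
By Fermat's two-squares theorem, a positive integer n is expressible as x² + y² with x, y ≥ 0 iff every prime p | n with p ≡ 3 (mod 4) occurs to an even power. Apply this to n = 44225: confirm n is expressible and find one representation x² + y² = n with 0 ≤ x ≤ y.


Step 1: Factor n = 44225 = 5^2 · 29 · 61.
Step 2: Check the mod-4 condition on each prime factor: 5 ≡ 1 (mod 4), exponent 2; 29 ≡ 1 (mod 4), exponent 1; 61 ≡ 1 (mod 4), exponent 1.
All primes ≡ 3 (mod 4) appear to even exponent (or don't appear), so by the two-squares theorem n IS expressible as a sum of two squares.
Step 3: Build a representation. Group n = k² · m with k = 5 and m = 29 · 61 = 1769 (a product of primes ≡ 1 (mod 4)); a representation of m scales to one of n via (k·x)² + (k·y)² = k²(x² + y²). Each prime p ≡ 1 (mod 4) is itself a sum of two squares; find a² by testing p − a² for a perfect square:
  29: 29 − 1² = 28, 29 − 2² = 25 = 5² ⇒ 29 = 2² + 5².
  61: 61 − 1² = 60, 61 − 2² = 57, 61 − 3² = 52, 61 − 4² = 45, 61 − 5² = 36 = 6² ⇒ 61 = 5² + 6².
  Combine using the Brahmagupta–Fibonacci identity (a² + b²)(c² + d²) = (ac − bd)² + (ad + bc)² = (ac + bd)² + (ad − bc)²:
  29 · 61 = 1769: from (2² + 5²)(5² + 6²), take (2·5 − 5·6, 2·6 + 5·5) = (10 − 30, 12 + 25) = (-20, 37); dropping signs (only squares matter) gives (20, 37); check 20² + 37² = 400 + 1369 = 1769 ✓.
  Scale by k = 5: (5·20, 5·37) = (100, 185).
Step 4: Order so x ≤ y and verify: 100² + 185² = 10000 + 34225 = 44225 = n. ✓

n = 44225 = 100² + 185² (one valid representation with x ≤ y).


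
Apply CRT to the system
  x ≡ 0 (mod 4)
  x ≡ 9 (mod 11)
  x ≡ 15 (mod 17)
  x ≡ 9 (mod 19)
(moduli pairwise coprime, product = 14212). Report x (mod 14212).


Product of moduli M = 4 · 11 · 17 · 19 = 14212.
Merge one congruence at a time:
  Start: x ≡ 0 (mod 4).
  Combine with x ≡ 9 (mod 11); new modulus lcm = 44.
    Write x = 0 + 4·t and substitute into x ≡ 9 (mod 11): 4·t ≡ 9 − 0 = 9 (mod 11).
    The inverse of 4 mod 11 is 3 (since 4·3 = 12 = 1·11 + 1), so t ≡ 3·9 = 27 ≡ 5 (mod 11).
    Then x = 0 + 4·5 = 20, valid modulo lcm(4, 11) = 44: x ≡ 20 (mod 44).
  Combine with x ≡ 15 (mod 17); new modulus lcm = 748.
    Write x = 20 + 44·t and substitute into x ≡ 15 (mod 17): 44·t ≡ 15 − 20 = -5 (mod 17).
    Reduce coefficients mod 17: 10·t ≡ 12 (mod 17).
    The inverse of 10 mod 17 is 12 (since 10·12 = 120 = 7·17 + 1), so t ≡ 12·12 = 144 ≡ 8 (mod 17).
    Then x = 20 + 44·8 = 372, valid modulo lcm(44, 17) = 748: x ≡ 372 (mod 748).
  Combine with x ≡ 9 (mod 19); new modulus lcm = 14212.
    Write x = 372 + 748·t and substitute into x ≡ 9 (mod 19): 748·t ≡ 9 − 372 = -363 (mod 19).
    Reduce coefficients mod 19: 7·t ≡ 17 (mod 19).
    The inverse of 7 mod 19 is 11 (since 7·11 = 77 = 4·19 + 1), so t ≡ 11·17 = 187 ≡ 16 (mod 19).
    Then x = 372 + 748·16 = 12340, valid modulo lcm(748, 19) = 14212: x ≡ 12340 (mod 14212).
Verify against each original: 12340 mod 4 = 0, 12340 mod 11 = 9, 12340 mod 17 = 15, 12340 mod 19 = 9.

x ≡ 12340 (mod 14212).


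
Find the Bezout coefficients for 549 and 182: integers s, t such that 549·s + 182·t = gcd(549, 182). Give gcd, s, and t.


Euclidean algorithm on (549, 182) — divide until remainder is 0:
  549 = 3 · 182 + 3
  182 = 60 · 3 + 2
  3 = 1 · 2 + 1
  2 = 2 · 1 + 0
gcd(549, 182) = 1.
Track Bezout coefficients alongside the remainders: start with r₀ = 549 = a·1 + b·0 (s = 1, t = 0) and r₁ = 182 = a·0 + b·1 (s = 0, t = 1); each new remainder r_{k+1} = r_{k-1} − q_k·r_k inherits s_{k+1} = s_{k-1} − q_k·s_k, t_{k+1} = t_{k-1} − q_k·t_k, so r_k = a·s_k + b·t_k at every step:
  q = 3: r = 3, s = 1 − 3·0 = 1, t = 0 − 3·1 = -3  (check: 549·1 + 182·(-3) = 3)
  q = 60: r = 2, s = 0 − 60·1 = -60, t = 1 − 60·(-3) = 181  (check: 549·(-60) + 182·181 = 2)
  q = 1: r = 1, s = 1 − 1·(-60) = 61, t = -3 − 1·181 = -184  (check: 549·61 + 182·(-184) = 1)
The row with r = 1 (the gcd) gives the Bezout coefficients s = 61, t = -184.
Result: 549 · (61) + 182 · (-184) = 1.

gcd(549, 182) = 1; s = 61, t = -184 (check: 549·61 + 182·(-184) = 1).


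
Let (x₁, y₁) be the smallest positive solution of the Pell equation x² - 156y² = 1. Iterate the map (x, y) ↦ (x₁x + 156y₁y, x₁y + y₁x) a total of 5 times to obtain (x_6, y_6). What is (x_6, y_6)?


Step 1: Find the fundamental solution (x₁, y₁) of x² - 156y² = 1.
  Expand √156 as a continued fraction. a₀ = ⌊√156⌋ = 12; iterate m_{k+1} = d_k·a_k − m_k, d_{k+1} = (156 − m_{k+1}²)/d_k, a_{k+1} = ⌊(a₀ + m_{k+1})/d_{k+1}⌋ (starting m₀ = 0, d₀ = 1), with convergents p_k = a_k·p_{k-1} + p_{k-2}, q_k = a_k·q_{k-1} + q_{k-2} (p₋₁ = 1, q₋₁ = 0):
  k = 0: a₀ = 12; p₀/q₀ = 12/1; p₀² − 156·q₀² = 144 − 156 = -12.
  k = 1: m = 12, d = 12, a = ⌊(12 + 12)/12⌋ = 2; p/q = (2·12 + 1)/(2·1 + 0) = 25/2; p² − 156·q² = 625 − 624 = 1.
  The first convergent with p² − 156·q² = 1 gives the fundamental solution (x₁, y₁) = (25, 2).
Step 2: Apply the recurrence (x_{n+1}, y_{n+1}) = (x₁x_n + 156y₁y_n, x₁y_n + y₁x_n) repeatedly.
  From (x_1, y_1) = (25, 2): x_2 = 25·25 + 156·2·2 = 1249; y_2 = 25·2 + 2·25 = 100.
  From (x_2, y_2) = (1249, 100): x_3 = 25·1249 + 156·2·100 = 62425; y_3 = 25·100 + 2·1249 = 4998.
  From (x_3, y_3) = (62425, 4998): x_4 = 25·62425 + 156·2·4998 = 3120001; y_4 = 25·4998 + 2·62425 = 249800.
  From (x_4, y_4) = (3120001, 249800): x_5 = 25·3120001 + 156·2·249800 = 155937625; y_5 = 25·249800 + 2·3120001 = 12485002.
  From (x_5, y_5) = (155937625, 12485002): x_6 = 25·155937625 + 156·2·12485002 = 7793761249; y_6 = 25·12485002 + 2·155937625 = 624000300.
Step 3: Verify x_6² - 156·y_6² = 60742714406414040001 - 60742714406414040000 = 1 (should be 1). ✓

(x_1, y_1) = (25, 2); (x_6, y_6) = (7793761249, 624000300).


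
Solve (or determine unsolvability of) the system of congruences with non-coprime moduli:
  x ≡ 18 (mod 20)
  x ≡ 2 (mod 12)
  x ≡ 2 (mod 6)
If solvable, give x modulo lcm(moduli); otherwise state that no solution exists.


Moduli 20, 12, 6 are not pairwise coprime, so CRT works modulo lcm(m_i) when all pairwise compatibility conditions hold.
Pairwise compatibility: gcd(m_i, m_j) must divide a_i - a_j for every pair.
Merge one congruence at a time:
  Start: x ≡ 18 (mod 20).
  Combine with x ≡ 2 (mod 12): gcd(20, 12) = 4; 2 - 18 = -16, which IS divisible by 4, so compatible.
    Write x = 18 + 20·t and substitute into x ≡ 2 (mod 12): 20·t ≡ 2 − 18 = -16 (mod 12).
    Divide the congruence (and modulus) by g = 4: 5·t ≡ -4 (mod 3).
    Reduce coefficients mod 3: 2·t ≡ 2 (mod 3).
    The inverse of 2 mod 3 is 2 (since 2·2 = 4 = 1·3 + 1), so t ≡ 2·2 = 4 ≡ 1 (mod 3).
    Then x = 18 + 20·1 = 38, valid modulo lcm(20, 12) = 60: x ≡ 38 (mod 60).
  Combine with x ≡ 2 (mod 6): gcd(60, 6) = 6; 2 - 38 = -36, which IS divisible by 6, so compatible.
    Write x = 38 + 60·t and substitute into x ≡ 2 (mod 6): 60·t ≡ 2 − 38 = -36 (mod 6).
    Divide the congruence (and modulus) by g = 6: 10·t ≡ -6 (mod 1).
    Modulo 1 every t works; take t = 0.
    Then x = 38 + 60·0 = 38, valid modulo lcm(60, 6) = 60: x ≡ 38 (mod 60).
Verify: 38 mod 20 = 18, 38 mod 12 = 2, 38 mod 6 = 2.

x ≡ 38 (mod 60).


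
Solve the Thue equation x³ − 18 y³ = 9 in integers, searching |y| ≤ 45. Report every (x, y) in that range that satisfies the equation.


The equation is x³ - 18y³ = 9. For fixed y, x³ = 18·y³ + 9, so a solution requires the RHS to be a perfect cube.
Strategy: iterate y from -45 to 45, compute RHS = 18·y³ + 9, and check whether it is a (positive or negative) perfect cube.
Check small values of y:
  y = 0: RHS = 9 is not a perfect cube.
  y = 1: RHS = 27 = (3)³ ⇒ x = 3 works.
  y = -1: RHS = -9 is not a perfect cube.
  y = 2: RHS = 153 is not a perfect cube.
  y = -2: RHS = -135 is not a perfect cube.
  y = 3: RHS = 495 is not a perfect cube.
  y = -3: RHS = -477 is not a perfect cube.
Continuing the search up to |y| = 45 finds no further solutions beyond those listed.
Collected solutions: (3, 1).

Solutions (with |y| ≤ 45): (3, 1).


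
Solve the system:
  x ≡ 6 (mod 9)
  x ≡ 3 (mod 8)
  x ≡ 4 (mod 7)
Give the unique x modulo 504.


Moduli 9, 8, 7 are pairwise coprime; by CRT there is a unique solution modulo M = 9 · 8 · 7 = 504.
Solve pairwise, accumulating the modulus:
  Start with x ≡ 6 (mod 9).
  Combine with x ≡ 3 (mod 8): since gcd(9, 8) = 1, we get a unique residue mod 72.
    Write x = 6 + 9·t and substitute into x ≡ 3 (mod 8): 9·t ≡ 3 − 6 = -3 (mod 8).
    Reduce coefficients mod 8: 1·t ≡ 5 (mod 8).
    So t ≡ 5 (mod 8).
    Then x = 6 + 9·5 = 51, valid modulo lcm(9, 8) = 72: x ≡ 51 (mod 72).
  Combine with x ≡ 4 (mod 7): since gcd(72, 7) = 1, we get a unique residue mod 504.
    Write x = 51 + 72·t and substitute into x ≡ 4 (mod 7): 72·t ≡ 4 − 51 = -47 (mod 7).
    Reduce coefficients mod 7: 2·t ≡ 2 (mod 7).
    The inverse of 2 mod 7 is 4 (since 2·4 = 8 = 1·7 + 1), so t ≡ 4·2 = 8 ≡ 1 (mod 7).
    Then x = 51 + 72·1 = 123, valid modulo lcm(72, 7) = 504: x ≡ 123 (mod 504).
Verify: 123 mod 9 = 6 ✓, 123 mod 8 = 3 ✓, 123 mod 7 = 4 ✓.

x ≡ 123 (mod 504).


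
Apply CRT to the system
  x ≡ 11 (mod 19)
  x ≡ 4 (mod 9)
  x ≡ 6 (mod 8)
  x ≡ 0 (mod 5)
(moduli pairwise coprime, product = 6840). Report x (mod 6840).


Product of moduli M = 19 · 9 · 8 · 5 = 6840.
Merge one congruence at a time:
  Start: x ≡ 11 (mod 19).
  Combine with x ≡ 4 (mod 9); new modulus lcm = 171.
    Write x = 11 + 19·t and substitute into x ≡ 4 (mod 9): 19·t ≡ 4 − 11 = -7 (mod 9).
    Reduce coefficients mod 9: 1·t ≡ 2 (mod 9).
    So t ≡ 2 (mod 9).
    Then x = 11 + 19·2 = 49, valid modulo lcm(19, 9) = 171: x ≡ 49 (mod 171).
  Combine with x ≡ 6 (mod 8); new modulus lcm = 1368.
    Write x = 49 + 171·t and substitute into x ≡ 6 (mod 8): 171·t ≡ 6 − 49 = -43 (mod 8).
    Reduce coefficients mod 8: 3·t ≡ 5 (mod 8).
    The inverse of 3 mod 8 is 3 (since 3·3 = 9 = 1·8 + 1), so t ≡ 3·5 = 15 ≡ 7 (mod 8).
    Then x = 49 + 171·7 = 1246, valid modulo lcm(171, 8) = 1368: x ≡ 1246 (mod 1368).
  Combine with x ≡ 0 (mod 5); new modulus lcm = 6840.
    Write x = 1246 + 1368·t and substitute into x ≡ 0 (mod 5): 1368·t ≡ 0 − 1246 = -1246 (mod 5).
    Reduce coefficients mod 5: 3·t ≡ 4 (mod 5).
    The inverse of 3 mod 5 is 2 (since 3·2 = 6 = 1·5 + 1), so t ≡ 2·4 = 8 ≡ 3 (mod 5).
    Then x = 1246 + 1368·3 = 5350, valid modulo lcm(1368, 5) = 6840: x ≡ 5350 (mod 6840).
Verify against each original: 5350 mod 19 = 11, 5350 mod 9 = 4, 5350 mod 8 = 6, 5350 mod 5 = 0.

x ≡ 5350 (mod 6840).


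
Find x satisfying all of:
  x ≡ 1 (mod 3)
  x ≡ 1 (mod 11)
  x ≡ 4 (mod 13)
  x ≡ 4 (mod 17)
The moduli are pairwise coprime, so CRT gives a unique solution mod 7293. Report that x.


Product of moduli M = 3 · 11 · 13 · 17 = 7293.
Merge one congruence at a time:
  Start: x ≡ 1 (mod 3).
  Combine with x ≡ 1 (mod 11); new modulus lcm = 33.
    Write x = 1 + 3·t and substitute into x ≡ 1 (mod 11): 3·t ≡ 1 − 1 = 0 (mod 11).
    The inverse of 3 mod 11 is 4 (since 3·4 = 12 = 1·11 + 1), so t ≡ 4·0 = 0 ≡ 0 (mod 11).
    Then x = 1 + 3·0 = 1, valid modulo lcm(3, 11) = 33: x ≡ 1 (mod 33).
  Combine with x ≡ 4 (mod 13); new modulus lcm = 429.
    Write x = 1 + 33·t and substitute into x ≡ 4 (mod 13): 33·t ≡ 4 − 1 = 3 (mod 13).
    Reduce coefficients mod 13: 7·t ≡ 3 (mod 13).
    The inverse of 7 mod 13 is 2 (since 7·2 = 14 = 1·13 + 1), so t ≡ 2·3 = 6 ≡ 6 (mod 13).
    Then x = 1 + 33·6 = 199, valid modulo lcm(33, 13) = 429: x ≡ 199 (mod 429).
  Combine with x ≡ 4 (mod 17); new modulus lcm = 7293.
    Write x = 199 + 429·t and substitute into x ≡ 4 (mod 17): 429·t ≡ 4 − 199 = -195 (mod 17).
    Reduce coefficients mod 17: 4·t ≡ 9 (mod 17).
    The inverse of 4 mod 17 is 13 (since 4·13 = 52 = 3·17 + 1), so t ≡ 13·9 = 117 ≡ 15 (mod 17).
    Then x = 199 + 429·15 = 6634, valid modulo lcm(429, 17) = 7293: x ≡ 6634 (mod 7293).
Verify against each original: 6634 mod 3 = 1, 6634 mod 11 = 1, 6634 mod 13 = 4, 6634 mod 17 = 4.

x ≡ 6634 (mod 7293).


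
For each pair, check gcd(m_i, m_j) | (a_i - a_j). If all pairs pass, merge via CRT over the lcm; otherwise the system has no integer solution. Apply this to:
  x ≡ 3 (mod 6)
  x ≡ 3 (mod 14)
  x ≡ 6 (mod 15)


Moduli 6, 14, 15 are not pairwise coprime, so CRT works modulo lcm(m_i) when all pairwise compatibility conditions hold.
Pairwise compatibility: gcd(m_i, m_j) must divide a_i - a_j for every pair.
Merge one congruence at a time:
  Start: x ≡ 3 (mod 6).
  Combine with x ≡ 3 (mod 14): gcd(6, 14) = 2; 3 - 3 = 0, which IS divisible by 2, so compatible.
    Write x = 3 + 6·t and substitute into x ≡ 3 (mod 14): 6·t ≡ 3 − 3 = 0 (mod 14).
    Divide the congruence (and modulus) by g = 2: 3·t ≡ 0 (mod 7).
    The inverse of 3 mod 7 is 5 (since 3·5 = 15 = 2·7 + 1), so t ≡ 5·0 = 0 ≡ 0 (mod 7).
    Then x = 3 + 6·0 = 3, valid modulo lcm(6, 14) = 42: x ≡ 3 (mod 42).
  Combine with x ≡ 6 (mod 15): gcd(42, 15) = 3; 6 - 3 = 3, which IS divisible by 3, so compatible.
    Write x = 3 + 42·t and substitute into x ≡ 6 (mod 15): 42·t ≡ 6 − 3 = 3 (mod 15).
    Divide the congruence (and modulus) by g = 3: 14·t ≡ 1 (mod 5).
    Reduce coefficients mod 5: 4·t ≡ 1 (mod 5).
    The inverse of 4 mod 5 is 4 (since 4·4 = 16 = 3·5 + 1), so t ≡ 4·1 = 4 ≡ 4 (mod 5).
    Then x = 3 + 42·4 = 171, valid modulo lcm(42, 15) = 210: x ≡ 171 (mod 210).
Verify: 171 mod 6 = 3, 171 mod 14 = 3, 171 mod 15 = 6.

x ≡ 171 (mod 210).


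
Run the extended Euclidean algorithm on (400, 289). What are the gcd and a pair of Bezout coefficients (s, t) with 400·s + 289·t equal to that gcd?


Euclidean algorithm on (400, 289) — divide until remainder is 0:
  400 = 1 · 289 + 111
  289 = 2 · 111 + 67
  111 = 1 · 67 + 44
  67 = 1 · 44 + 23
  44 = 1 · 23 + 21
  23 = 1 · 21 + 2
  21 = 10 · 2 + 1
  2 = 2 · 1 + 0
gcd(400, 289) = 1.
Track Bezout coefficients alongside the remainders: start with r₀ = 400 = a·1 + b·0 (s = 1, t = 0) and r₁ = 289 = a·0 + b·1 (s = 0, t = 1); each new remainder r_{k+1} = r_{k-1} − q_k·r_k inherits s_{k+1} = s_{k-1} − q_k·s_k, t_{k+1} = t_{k-1} − q_k·t_k, so r_k = a·s_k + b·t_k at every step:
  q = 1: r = 111, s = 1 − 1·0 = 1, t = 0 − 1·1 = -1  (check: 400·1 + 289·(-1) = 111)
  q = 2: r = 67, s = 0 − 2·1 = -2, t = 1 − 2·(-1) = 3  (check: 400·(-2) + 289·3 = 67)
  q = 1: r = 44, s = 1 − 1·(-2) = 3, t = -1 − 1·3 = -4  (check: 400·3 + 289·(-4) = 44)
  q = 1: r = 23, s = -2 − 1·3 = -5, t = 3 − 1·(-4) = 7  (check: 400·(-5) + 289·7 = 23)
  q = 1: r = 21, s = 3 − 1·(-5) = 8, t = -4 − 1·7 = -11  (check: 400·8 + 289·(-11) = 21)
  q = 1: r = 2, s = -5 − 1·8 = -13, t = 7 − 1·(-11) = 18  (check: 400·(-13) + 289·18 = 2)
  q = 10: r = 1, s = 8 − 10·(-13) = 138, t = -11 − 10·18 = -191  (check: 400·138 + 289·(-191) = 1)
The row with r = 1 (the gcd) gives the Bezout coefficients s = 138, t = -191.
Result: 400 · (138) + 289 · (-191) = 1.

gcd(400, 289) = 1; s = 138, t = -191 (check: 400·138 + 289·(-191) = 1).


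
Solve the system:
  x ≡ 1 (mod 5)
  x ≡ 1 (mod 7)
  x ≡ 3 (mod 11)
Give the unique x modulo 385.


Moduli 5, 7, 11 are pairwise coprime; by CRT there is a unique solution modulo M = 5 · 7 · 11 = 385.
Solve pairwise, accumulating the modulus:
  Start with x ≡ 1 (mod 5).
  Combine with x ≡ 1 (mod 7): since gcd(5, 7) = 1, we get a unique residue mod 35.
    Write x = 1 + 5·t and substitute into x ≡ 1 (mod 7): 5·t ≡ 1 − 1 = 0 (mod 7).
    The inverse of 5 mod 7 is 3 (since 5·3 = 15 = 2·7 + 1), so t ≡ 3·0 = 0 ≡ 0 (mod 7).
    Then x = 1 + 5·0 = 1, valid modulo lcm(5, 7) = 35: x ≡ 1 (mod 35).
  Combine with x ≡ 3 (mod 11): since gcd(35, 11) = 1, we get a unique residue mod 385.
    Write x = 1 + 35·t and substitute into x ≡ 3 (mod 11): 35·t ≡ 3 − 1 = 2 (mod 11).
    Reduce coefficients mod 11: 2·t ≡ 2 (mod 11).
    The inverse of 2 mod 11 is 6 (since 2·6 = 12 = 1·11 + 1), so t ≡ 6·2 = 12 ≡ 1 (mod 11).
    Then x = 1 + 35·1 = 36, valid modulo lcm(35, 11) = 385: x ≡ 36 (mod 385).
Verify: 36 mod 5 = 1 ✓, 36 mod 7 = 1 ✓, 36 mod 11 = 3 ✓.

x ≡ 36 (mod 385).


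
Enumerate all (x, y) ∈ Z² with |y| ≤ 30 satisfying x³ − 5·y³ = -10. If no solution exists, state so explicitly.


The equation is x³ - 5y³ = -10. For fixed y, x³ = 5·y³ − 10, so a solution requires the RHS to be a perfect cube.
Strategy: iterate y from -30 to 30, compute RHS = 5·y³ − 10, and check whether it is a (positive or negative) perfect cube.
Check small values of y:
  y = 0: RHS = -10 is not a perfect cube.
  y = 1: RHS = -5 is not a perfect cube.
  y = -1: RHS = -15 is not a perfect cube.
  y = 2: RHS = 30 is not a perfect cube.
  y = -2: RHS = -50 is not a perfect cube.
  y = 3: RHS = 125 = (5)³ ⇒ x = 5 works.
  y = -3: RHS = -145 is not a perfect cube.
Continuing the search up to |y| = 30 finds no further solutions beyond those listed.
Collected solutions: (5, 3).

Solutions (with |y| ≤ 30): (5, 3).


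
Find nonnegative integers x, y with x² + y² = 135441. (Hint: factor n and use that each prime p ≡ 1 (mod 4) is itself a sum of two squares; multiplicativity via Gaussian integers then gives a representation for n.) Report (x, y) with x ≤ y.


Step 1: Factor n = 135441 = 3^2 · 101 · 149.
Step 2: Check the mod-4 condition on each prime factor: 3 ≡ 3 (mod 4), exponent 2 (must be even); 101 ≡ 1 (mod 4), exponent 1; 149 ≡ 1 (mod 4), exponent 1.
All primes ≡ 3 (mod 4) appear to even exponent (or don't appear), so by the two-squares theorem n IS expressible as a sum of two squares.
Step 3: Build a representation. Group n = k² · m with k = 3 and m = 101 · 149 = 15049 (a product of primes ≡ 1 (mod 4)); a representation of m scales to one of n via (k·x)² + (k·y)² = k²(x² + y²). Each prime p ≡ 1 (mod 4) is itself a sum of two squares; find a² by testing p − a² for a perfect square:
  101: 101 − 1² = 100 = 10² ⇒ 101 = 1² + 10².
  149: 149 − 1² = 148, 149 − 2² = 145, 149 − 3² = 140, 149 − 4² = 133, 149 − 5² = 124, 149 − 6² = 113, 149 − 7² = 100 = 10² ⇒ 149 = 7² + 10².
  Combine using the Brahmagupta–Fibonacci identity (a² + b²)(c² + d²) = (ac − bd)² + (ad + bc)² = (ac + bd)² + (ad − bc)²:
  101 · 149 = 15049: from (1² + 10²)(7² + 10²), take (1·7 − 10·10, 1·10 + 10·7) = (7 − 100, 10 + 70) = (-93, 80); dropping signs (only squares matter) gives (93, 80); check 93² + 80² = 8649 + 6400 = 15049 ✓.
  Scale by k = 3: (3·93, 3·80) = (279, 240).
Step 4: Order so x ≤ y and verify: 240² + 279² = 57600 + 77841 = 135441 = n. ✓

n = 135441 = 240² + 279² (one valid representation with x ≤ y).


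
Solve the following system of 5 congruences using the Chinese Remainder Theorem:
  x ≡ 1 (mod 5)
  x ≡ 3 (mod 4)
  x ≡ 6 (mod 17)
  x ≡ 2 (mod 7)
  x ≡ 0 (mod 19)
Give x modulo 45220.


Product of moduli M = 5 · 4 · 17 · 7 · 19 = 45220.
Merge one congruence at a time:
  Start: x ≡ 1 (mod 5).
  Combine with x ≡ 3 (mod 4); new modulus lcm = 20.
    Write x = 1 + 5·t and substitute into x ≡ 3 (mod 4): 5·t ≡ 3 − 1 = 2 (mod 4).
    Reduce coefficients mod 4: 1·t ≡ 2 (mod 4).
    So t ≡ 2 (mod 4).
    Then x = 1 + 5·2 = 11, valid modulo lcm(5, 4) = 20: x ≡ 11 (mod 20).
  Combine with x ≡ 6 (mod 17); new modulus lcm = 340.
    Write x = 11 + 20·t and substitute into x ≡ 6 (mod 17): 20·t ≡ 6 − 11 = -5 (mod 17).
    Reduce coefficients mod 17: 3·t ≡ 12 (mod 17).
    The inverse of 3 mod 17 is 6 (since 3·6 = 18 = 1·17 + 1), so t ≡ 6·12 = 72 ≡ 4 (mod 17).
    Then x = 11 + 20·4 = 91, valid modulo lcm(20, 17) = 340: x ≡ 91 (mod 340).
  Combine with x ≡ 2 (mod 7); new modulus lcm = 2380.
    Write x = 91 + 340·t and substitute into x ≡ 2 (mod 7): 340·t ≡ 2 − 91 = -89 (mod 7).
    Reduce coefficients mod 7: 4·t ≡ 2 (mod 7).
    The inverse of 4 mod 7 is 2 (since 4·2 = 8 = 1·7 + 1), so t ≡ 2·2 = 4 ≡ 4 (mod 7).
    Then x = 91 + 340·4 = 1451, valid modulo lcm(340, 7) = 2380: x ≡ 1451 (mod 2380).
  Combine with x ≡ 0 (mod 19); new modulus lcm = 45220.
    Write x = 1451 + 2380·t and substitute into x ≡ 0 (mod 19): 2380·t ≡ 0 − 1451 = -1451 (mod 19).
    Reduce coefficients mod 19: 5·t ≡ 12 (mod 19).
    The inverse of 5 mod 19 is 4 (since 5·4 = 20 = 1·19 + 1), so t ≡ 4·12 = 48 ≡ 10 (mod 19).
    Then x = 1451 + 2380·10 = 25251, valid modulo lcm(2380, 19) = 45220: x ≡ 25251 (mod 45220).
Verify against each original: 25251 mod 5 = 1, 25251 mod 4 = 3, 25251 mod 17 = 6, 25251 mod 7 = 2, 25251 mod 19 = 0.

x ≡ 25251 (mod 45220).


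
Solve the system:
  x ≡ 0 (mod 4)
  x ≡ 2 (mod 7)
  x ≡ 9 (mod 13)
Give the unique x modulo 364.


Moduli 4, 7, 13 are pairwise coprime; by CRT there is a unique solution modulo M = 4 · 7 · 13 = 364.
Solve pairwise, accumulating the modulus:
  Start with x ≡ 0 (mod 4).
  Combine with x ≡ 2 (mod 7): since gcd(4, 7) = 1, we get a unique residue mod 28.
    Write x = 0 + 4·t and substitute into x ≡ 2 (mod 7): 4·t ≡ 2 − 0 = 2 (mod 7).
    The inverse of 4 mod 7 is 2 (since 4·2 = 8 = 1·7 + 1), so t ≡ 2·2 = 4 ≡ 4 (mod 7).
    Then x = 0 + 4·4 = 16, valid modulo lcm(4, 7) = 28: x ≡ 16 (mod 28).
  Combine with x ≡ 9 (mod 13): since gcd(28, 13) = 1, we get a unique residue mod 364.
    Write x = 16 + 28·t and substitute into x ≡ 9 (mod 13): 28·t ≡ 9 − 16 = -7 (mod 13).
    Reduce coefficients mod 13: 2·t ≡ 6 (mod 13).
    The inverse of 2 mod 13 is 7 (since 2·7 = 14 = 1·13 + 1), so t ≡ 7·6 = 42 ≡ 3 (mod 13).
    Then x = 16 + 28·3 = 100, valid modulo lcm(28, 13) = 364: x ≡ 100 (mod 364).
Verify: 100 mod 4 = 0 ✓, 100 mod 7 = 2 ✓, 100 mod 13 = 9 ✓.

x ≡ 100 (mod 364).


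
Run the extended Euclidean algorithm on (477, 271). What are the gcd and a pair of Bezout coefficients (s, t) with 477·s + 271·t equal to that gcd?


Euclidean algorithm on (477, 271) — divide until remainder is 0:
  477 = 1 · 271 + 206
  271 = 1 · 206 + 65
  206 = 3 · 65 + 11
  65 = 5 · 11 + 10
  11 = 1 · 10 + 1
  10 = 10 · 1 + 0
gcd(477, 271) = 1.
Track Bezout coefficients alongside the remainders: start with r₀ = 477 = a·1 + b·0 (s = 1, t = 0) and r₁ = 271 = a·0 + b·1 (s = 0, t = 1); each new remainder r_{k+1} = r_{k-1} − q_k·r_k inherits s_{k+1} = s_{k-1} − q_k·s_k, t_{k+1} = t_{k-1} − q_k·t_k, so r_k = a·s_k + b·t_k at every step:
  q = 1: r = 206, s = 1 − 1·0 = 1, t = 0 − 1·1 = -1  (check: 477·1 + 271·(-1) = 206)
  q = 1: r = 65, s = 0 − 1·1 = -1, t = 1 − 1·(-1) = 2  (check: 477·(-1) + 271·2 = 65)
  q = 3: r = 11, s = 1 − 3·(-1) = 4, t = -1 − 3·2 = -7  (check: 477·4 + 271·(-7) = 11)
  q = 5: r = 10, s = -1 − 5·4 = -21, t = 2 − 5·(-7) = 37  (check: 477·(-21) + 271·37 = 10)
  q = 1: r = 1, s = 4 − 1·(-21) = 25, t = -7 − 1·37 = -44  (check: 477·25 + 271·(-44) = 1)
The row with r = 1 (the gcd) gives the Bezout coefficients s = 25, t = -44.
Result: 477 · (25) + 271 · (-44) = 1.

gcd(477, 271) = 1; s = 25, t = -44 (check: 477·25 + 271·(-44) = 1).


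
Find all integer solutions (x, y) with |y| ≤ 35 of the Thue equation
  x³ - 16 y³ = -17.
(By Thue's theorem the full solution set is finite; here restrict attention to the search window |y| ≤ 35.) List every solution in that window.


The equation is x³ - 16y³ = -17. For fixed y, x³ = 16·y³ − 17, so a solution requires the RHS to be a perfect cube.
Strategy: iterate y from -35 to 35, compute RHS = 16·y³ − 17, and check whether it is a (positive or negative) perfect cube.
Check small values of y:
  y = 0: RHS = -17 is not a perfect cube.
  y = 1: RHS = -1 = (-1)³ ⇒ x = -1 works.
  y = -1: RHS = -33 is not a perfect cube.
  y = 2: RHS = 111 is not a perfect cube.
  y = -2: RHS = -145 is not a perfect cube.
  y = 3: RHS = 415 is not a perfect cube.
  y = -3: RHS = -449 is not a perfect cube.
Continuing the search up to |y| = 35 finds no further solutions beyond those listed.
Collected solutions: (-1, 1).

Solutions (with |y| ≤ 35): (-1, 1).


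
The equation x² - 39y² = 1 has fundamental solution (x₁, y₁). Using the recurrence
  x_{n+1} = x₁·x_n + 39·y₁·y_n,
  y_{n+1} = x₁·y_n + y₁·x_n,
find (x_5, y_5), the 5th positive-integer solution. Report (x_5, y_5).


Step 1: Find the fundamental solution (x₁, y₁) of x² - 39y² = 1.
  Expand √39 as a continued fraction. a₀ = ⌊√39⌋ = 6; iterate m_{k+1} = d_k·a_k − m_k, d_{k+1} = (39 − m_{k+1}²)/d_k, a_{k+1} = ⌊(a₀ + m_{k+1})/d_{k+1}⌋ (starting m₀ = 0, d₀ = 1), with convergents p_k = a_k·p_{k-1} + p_{k-2}, q_k = a_k·q_{k-1} + q_{k-2} (p₋₁ = 1, q₋₁ = 0):
  k = 0: a₀ = 6; p₀/q₀ = 6/1; p₀² − 39·q₀² = 36 − 39 = -3.
  k = 1: m = 6, d = 3, a = ⌊(6 + 6)/3⌋ = 4; p/q = (4·6 + 1)/(4·1 + 0) = 25/4; p² − 39·q² = 625 − 624 = 1.
  The first convergent with p² − 39·q² = 1 gives the fundamental solution (x₁, y₁) = (25, 4).
Step 2: Apply the recurrence (x_{n+1}, y_{n+1}) = (x₁x_n + 39y₁y_n, x₁y_n + y₁x_n) repeatedly.
  From (x_1, y_1) = (25, 4): x_2 = 25·25 + 39·4·4 = 1249; y_2 = 25·4 + 4·25 = 200.
  From (x_2, y_2) = (1249, 200): x_3 = 25·1249 + 39·4·200 = 62425; y_3 = 25·200 + 4·1249 = 9996.
  From (x_3, y_3) = (62425, 9996): x_4 = 25·62425 + 39·4·9996 = 3120001; y_4 = 25·9996 + 4·62425 = 499600.
  From (x_4, y_4) = (3120001, 499600): x_5 = 25·3120001 + 39·4·499600 = 155937625; y_5 = 25·499600 + 4·3120001 = 24970004.
Step 3: Verify x_5² - 39·y_5² = 24316542890640625 - 24316542890640624 = 1 (should be 1). ✓

(x_1, y_1) = (25, 4); (x_5, y_5) = (155937625, 24970004).


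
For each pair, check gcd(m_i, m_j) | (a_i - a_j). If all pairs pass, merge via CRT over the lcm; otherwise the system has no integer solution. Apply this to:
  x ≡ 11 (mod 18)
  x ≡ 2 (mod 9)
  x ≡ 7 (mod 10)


Moduli 18, 9, 10 are not pairwise coprime, so CRT works modulo lcm(m_i) when all pairwise compatibility conditions hold.
Pairwise compatibility: gcd(m_i, m_j) must divide a_i - a_j for every pair.
Merge one congruence at a time:
  Start: x ≡ 11 (mod 18).
  Combine with x ≡ 2 (mod 9): gcd(18, 9) = 9; 2 - 11 = -9, which IS divisible by 9, so compatible.
    Write x = 11 + 18·t and substitute into x ≡ 2 (mod 9): 18·t ≡ 2 − 11 = -9 (mod 9).
    Divide the congruence (and modulus) by g = 9: 2·t ≡ -1 (mod 1).
    Modulo 1 every t works; take t = 0.
    Then x = 11 + 18·0 = 11, valid modulo lcm(18, 9) = 18: x ≡ 11 (mod 18).
  Combine with x ≡ 7 (mod 10): gcd(18, 10) = 2; 7 - 11 = -4, which IS divisible by 2, so compatible.
    Write x = 11 + 18·t and substitute into x ≡ 7 (mod 10): 18·t ≡ 7 − 11 = -4 (mod 10).
    Divide the congruence (and modulus) by g = 2: 9·t ≡ -2 (mod 5).
    Reduce coefficients mod 5: 4·t ≡ 3 (mod 5).
    The inverse of 4 mod 5 is 4 (since 4·4 = 16 = 3·5 + 1), so t ≡ 4·3 = 12 ≡ 2 (mod 5).
    Then x = 11 + 18·2 = 47, valid modulo lcm(18, 10) = 90: x ≡ 47 (mod 90).
Verify: 47 mod 18 = 11, 47 mod 9 = 2, 47 mod 10 = 7.

x ≡ 47 (mod 90).
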